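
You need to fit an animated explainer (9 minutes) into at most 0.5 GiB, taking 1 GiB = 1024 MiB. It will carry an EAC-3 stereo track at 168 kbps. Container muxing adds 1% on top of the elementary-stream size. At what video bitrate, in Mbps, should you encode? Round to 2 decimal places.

7.71 Mbps

Budget: 0.5 GiB = 4295.0 Mb.
Stream payload after overhead: 4295.0 / 1.01 = 4252.4 Mb.
9 min = 540 s
Total bitrate budget: 4252.4 Mb / 540 s = 7.875 Mbps.
Audio: 168 kbps = 0.168 Mbps.
Video: 7.875 − 0.168 = 7.707 Mbps.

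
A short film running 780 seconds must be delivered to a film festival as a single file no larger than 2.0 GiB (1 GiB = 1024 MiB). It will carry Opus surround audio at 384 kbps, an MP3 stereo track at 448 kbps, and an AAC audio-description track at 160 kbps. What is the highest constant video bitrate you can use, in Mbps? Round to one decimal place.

21.0 Mbps

Budget: 2.0 GiB = 17179.9 Mb.
Total bitrate budget: 17179.9 Mb / 780 s = 22.025 Mbps.
Audio total: 384 + 448 + 160 = 992 kbps = 0.992 Mbps.
Video: 22.025 − 0.992 = 21.033 Mbps.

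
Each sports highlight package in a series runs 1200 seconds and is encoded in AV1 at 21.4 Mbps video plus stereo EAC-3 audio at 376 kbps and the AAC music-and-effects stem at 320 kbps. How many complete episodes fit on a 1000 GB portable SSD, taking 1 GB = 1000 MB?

Audio total: 376 + 320 = 696 kbps = 0.696 Mbps.
Total bitrate: 22.096 Mbps.
Per item: 22.096 Mbps × 1200 s = 26,515 Mb = 3,314 MB.
Capacity: 1000 GB = 8,000,000 Mb; 301.71 items → 301 complete.

301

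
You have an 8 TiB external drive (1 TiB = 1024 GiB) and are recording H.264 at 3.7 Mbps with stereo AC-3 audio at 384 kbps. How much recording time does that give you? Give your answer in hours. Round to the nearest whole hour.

4786 hours

Audio: 384 kbps = 0.384 Mbps.
Total bitrate: 3.7 + 0.384 = 4.084 Mbps.
Capacity: 8 TiB = 70,368,744 Mb.
Recording time: 70,368,744 / 4.084 = 17,230,349 s ≈ 4,786 hours.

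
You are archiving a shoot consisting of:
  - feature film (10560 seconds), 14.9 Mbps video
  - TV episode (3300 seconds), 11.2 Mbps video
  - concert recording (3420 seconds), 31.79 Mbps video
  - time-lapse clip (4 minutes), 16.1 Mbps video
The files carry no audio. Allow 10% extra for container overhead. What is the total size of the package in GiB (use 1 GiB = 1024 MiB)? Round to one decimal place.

feature film: 14.900 Mbps × 10560 s × 1.10 = 173078.4 Mb
TV episode: 11.200 Mbps × 3300 s × 1.10 = 40656.0 Mb
concert recording: 31.790 Mbps × 3420 s × 1.10 = 119594.0 Mb
time-lapse clip: 16.100 Mbps × 240 s × 1.10 = 4250.4 Mb
Total: 337578.8 Mb = 42197.3 MB.
= 39.30 GiB.

39.3 GiB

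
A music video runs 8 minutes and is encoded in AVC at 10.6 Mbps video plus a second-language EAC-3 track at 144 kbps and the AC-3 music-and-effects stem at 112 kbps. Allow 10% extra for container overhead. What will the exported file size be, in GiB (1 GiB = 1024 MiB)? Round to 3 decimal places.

0.667 GiB

8 min = 480 s
Audio total: 144 + 112 = 256 kbps = 0.256 Mbps.
Total bitrate: 10.6 + 0.256 = 10.856 Mbps.
Stream data: 10.856 Mbps × 480 s = 5210.9 Mb.
With 10% container overhead: ×1.10.
5,732 Mb = 716,496,000 bytes ÷ 1,073,741,824 = 0.6673 GiB.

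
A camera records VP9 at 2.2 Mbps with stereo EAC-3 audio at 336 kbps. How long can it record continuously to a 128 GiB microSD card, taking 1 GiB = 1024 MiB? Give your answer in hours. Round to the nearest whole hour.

120 hours

Audio: 336 kbps = 0.336 Mbps.
Total bitrate: 2.2 + 0.336 = 2.536 Mbps.
Capacity: 128 GiB = 1,099,512 Mb.
Recording time: 1,099,512 / 2.536 = 433,561 s ≈ 120 hours.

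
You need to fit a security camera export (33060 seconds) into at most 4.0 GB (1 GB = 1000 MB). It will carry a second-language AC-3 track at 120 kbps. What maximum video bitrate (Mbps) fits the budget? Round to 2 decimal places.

Budget: 4.0 GB = 32000.0 Mb.
Total bitrate budget: 32000.0 Mb / 33060 s = 0.968 Mbps.
Audio: 120 kbps = 0.120 Mbps.
Video: 0.968 − 0.120 = 0.848 Mbps.

0.85 Mbps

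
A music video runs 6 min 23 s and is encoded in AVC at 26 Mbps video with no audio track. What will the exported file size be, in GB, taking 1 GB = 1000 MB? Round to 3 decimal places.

1.245 GB

6 min 23 s = 383 s
Total bitrate: 26 Mbps.
Stream data: 26.000 Mbps × 383 s = 9958.0 Mb.
9,958 Mb ÷ 8 = 1,245 MB → 1.245 GB.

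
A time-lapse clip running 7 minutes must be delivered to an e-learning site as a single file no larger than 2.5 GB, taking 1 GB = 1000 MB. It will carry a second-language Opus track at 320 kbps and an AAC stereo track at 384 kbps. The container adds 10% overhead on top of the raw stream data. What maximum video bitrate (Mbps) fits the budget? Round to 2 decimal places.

42.59 Mbps

Budget: 2.5 GB = 20000.0 Mb.
Stream payload after overhead: 20000.0 / 1.10 = 18181.8 Mb.
7 min = 420 s
Total bitrate budget: 18181.8 Mb / 420 s = 43.290 Mbps.
Audio total: 320 + 384 = 704 kbps = 0.704 Mbps.
Video: 43.290 − 0.704 = 42.586 Mbps.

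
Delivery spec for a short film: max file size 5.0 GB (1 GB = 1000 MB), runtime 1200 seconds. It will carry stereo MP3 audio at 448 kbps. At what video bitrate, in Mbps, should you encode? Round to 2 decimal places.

32.89 Mbps

Budget: 5.0 GB = 40000.0 Mb.
Total bitrate budget: 40000.0 Mb / 1200 s = 33.333 Mbps.
Audio: 448 kbps = 0.448 Mbps.
Video: 33.333 − 0.448 = 32.885 Mbps.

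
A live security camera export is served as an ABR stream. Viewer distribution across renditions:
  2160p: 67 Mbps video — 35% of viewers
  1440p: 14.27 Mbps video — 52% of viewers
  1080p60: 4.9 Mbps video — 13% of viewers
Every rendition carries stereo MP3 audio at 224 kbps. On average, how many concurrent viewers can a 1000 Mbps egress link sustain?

Audio: 224 kbps = 0.224 Mbps.
Average per-viewer bitrate: 0.35×67.224 + 0.52×14.494 + 0.13×5.124 = 31.731 Mbps.
1000 Mbps = 1,000 Mbps; 1,000 / 31.731 = 31.51 → 31.

31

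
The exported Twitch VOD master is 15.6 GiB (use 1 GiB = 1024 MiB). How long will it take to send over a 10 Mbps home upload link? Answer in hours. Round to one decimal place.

3.7 hours

File: 15.6 GiB = 134003.0 Mb.
At 10 Mbps: 134003.0 / 10 = 13400.3 s ≈ 3.72 hours.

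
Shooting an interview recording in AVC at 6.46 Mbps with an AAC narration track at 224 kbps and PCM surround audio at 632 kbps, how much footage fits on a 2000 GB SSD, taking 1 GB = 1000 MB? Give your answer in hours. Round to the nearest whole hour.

607 hours

Audio total: 224 + 632 = 856 kbps = 0.856 Mbps.
Total bitrate: 6.46 + 0.856 = 7.316 Mbps.
Capacity: 2000 GB = 16,000,000 Mb.
Recording time: 16,000,000 / 7.316 = 2,186,987 s ≈ 607 hours.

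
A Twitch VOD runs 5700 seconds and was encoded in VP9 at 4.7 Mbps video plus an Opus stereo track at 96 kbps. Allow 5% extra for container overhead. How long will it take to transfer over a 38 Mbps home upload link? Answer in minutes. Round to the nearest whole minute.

Audio: 96 kbps = 0.096 Mbps.
Total bitrate: 4.796 Mbps.
File: 4.796 Mbps × 5700 s = 27337.2 Mb.
With 5% container overhead: ×1.05. → 28704.1 Mb.
At 38 Mbps: 28704.1 / 38 = 755.4 s ≈ 12.6 minutes.

13 minutes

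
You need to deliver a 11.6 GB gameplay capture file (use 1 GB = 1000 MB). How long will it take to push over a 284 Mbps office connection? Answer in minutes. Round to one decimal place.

5.4 minutes

File: 11.6 GB = 92800.0 Mb.
At 284 Mbps: 92800.0 / 284 = 326.8 s ≈ 5.45 minutes.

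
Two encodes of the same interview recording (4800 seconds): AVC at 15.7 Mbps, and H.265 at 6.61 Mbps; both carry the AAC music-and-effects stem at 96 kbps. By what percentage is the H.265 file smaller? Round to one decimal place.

Audio: 96 kbps = 0.096 Mbps.
AVC: 15.796 Mbps × 4800 s = 75820.8 Mb = 9.478 GB.
H.265: 6.706 Mbps × 4800 s = 32188.8 Mb = 4.024 GB.
Reduction: (1 − 4.024/9.478) × 100 = 57.55%.

57.5%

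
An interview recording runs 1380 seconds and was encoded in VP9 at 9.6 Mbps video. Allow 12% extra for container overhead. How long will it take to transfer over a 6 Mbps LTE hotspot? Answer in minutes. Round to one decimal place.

File: 9.600 Mbps × 1380 s = 13248.0 Mb.
With 12% container overhead: ×1.12. → 14837.8 Mb.
At 6 Mbps: 14837.8 / 6 = 2473.0 s ≈ 41.2 minutes.

41.2 minutes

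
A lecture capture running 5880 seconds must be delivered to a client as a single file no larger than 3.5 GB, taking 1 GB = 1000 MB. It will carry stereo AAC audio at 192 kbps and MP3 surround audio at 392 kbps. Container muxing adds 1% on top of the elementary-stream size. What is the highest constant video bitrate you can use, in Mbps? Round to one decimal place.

4.1 Mbps

Budget: 3.5 GB = 28000.0 Mb.
Stream payload after overhead: 28000.0 / 1.01 = 27722.8 Mb.
Total bitrate budget: 27722.8 Mb / 5880 s = 4.715 Mbps.
Audio total: 192 + 392 = 584 kbps = 0.584 Mbps.
Video: 4.715 − 0.584 = 4.131 Mbps.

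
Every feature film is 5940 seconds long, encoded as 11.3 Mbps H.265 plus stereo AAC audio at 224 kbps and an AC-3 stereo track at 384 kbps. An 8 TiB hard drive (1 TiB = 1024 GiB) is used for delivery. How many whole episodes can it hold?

994

Audio total: 224 + 384 = 608 kbps = 0.608 Mbps.
Total bitrate: 11.908 Mbps.
Per item: 11.908 Mbps × 5940 s = 70,734 Mb = 8,842 MB.
Capacity: 8 TiB = 70,368,744 Mb; 994.84 items → 994 complete.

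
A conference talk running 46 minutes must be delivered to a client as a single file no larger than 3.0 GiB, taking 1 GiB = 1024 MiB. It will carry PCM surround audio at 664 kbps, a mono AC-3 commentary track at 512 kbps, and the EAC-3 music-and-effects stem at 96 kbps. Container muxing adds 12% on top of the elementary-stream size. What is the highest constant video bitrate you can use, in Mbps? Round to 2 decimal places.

7.06 Mbps

Budget: 3.0 GiB = 25769.8 Mb.
Stream payload after overhead: 25769.8 / 1.12 = 23008.8 Mb.
46 min = 2760 s
Total bitrate budget: 23008.8 Mb / 2760 s = 8.337 Mbps.
Audio total: 664 + 512 + 96 = 1272 kbps = 1.272 Mbps.
Video: 8.337 − 1.272 = 7.065 Mbps.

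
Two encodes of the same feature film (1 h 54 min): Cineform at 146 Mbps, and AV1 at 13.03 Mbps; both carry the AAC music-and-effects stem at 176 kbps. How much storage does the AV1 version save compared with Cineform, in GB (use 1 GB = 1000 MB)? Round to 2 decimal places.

113.69 GB

1 h 54 min = 114 min = 6840 s
Audio: 176 kbps = 0.176 Mbps.
Cineform: 146.176 Mbps × 6840 s = 999843.8 Mb = 124.980 GB.
AV1: 13.206 Mbps × 6840 s = 90329.0 Mb = 11.291 GB.
Saving: 124.980 − 11.291 = 113.689 GB.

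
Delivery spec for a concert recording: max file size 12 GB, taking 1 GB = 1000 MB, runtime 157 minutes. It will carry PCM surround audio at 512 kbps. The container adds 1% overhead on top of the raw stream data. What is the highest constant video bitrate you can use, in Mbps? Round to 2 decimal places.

9.58 Mbps

Budget: 12 GB = 96000.0 Mb.
Stream payload after overhead: 96000.0 / 1.01 = 95049.5 Mb.
157 min = 9420 s
Total bitrate budget: 95049.5 Mb / 9420 s = 10.090 Mbps.
Audio: 512 kbps = 0.512 Mbps.
Video: 10.090 − 0.512 = 9.578 Mbps.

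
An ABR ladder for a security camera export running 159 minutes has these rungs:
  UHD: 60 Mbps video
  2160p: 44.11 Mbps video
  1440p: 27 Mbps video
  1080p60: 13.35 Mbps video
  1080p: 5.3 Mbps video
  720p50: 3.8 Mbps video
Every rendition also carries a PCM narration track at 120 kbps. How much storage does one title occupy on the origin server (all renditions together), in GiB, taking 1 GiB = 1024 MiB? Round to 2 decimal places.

159 min = 9540 s
Audio: 120 kbps = 0.120 Mbps.
Sum of rendition bitrates: (60+0.120) + (44.11+0.120) + (27+0.120) + (13.35+0.120) + (5.3+0.120) + (3.8+0.120) = 154.280 Mbps.
× 9540 s = 1,471,831 Mb = 183,979 MB = 171.3 GiB.

171.34 GiB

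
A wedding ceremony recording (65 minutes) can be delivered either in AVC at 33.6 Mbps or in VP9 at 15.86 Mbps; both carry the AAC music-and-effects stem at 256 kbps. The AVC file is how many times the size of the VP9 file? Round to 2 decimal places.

65 min = 3900 s
Audio: 256 kbps = 0.256 Mbps.
AVC: 33.856 Mbps × 3900 s = 132038.4 Mb = 16.505 GB.
VP9: 16.116 Mbps × 3900 s = 62852.4 Mb = 7.857 GB.
Ratio: 16.505 / 7.857 = 2.101.

2.10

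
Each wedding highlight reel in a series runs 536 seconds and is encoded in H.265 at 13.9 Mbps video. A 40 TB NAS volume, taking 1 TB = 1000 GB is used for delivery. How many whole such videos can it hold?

Per item: 13.900 Mbps × 536 s = 7,450 Mb = 931.3 MB.
Capacity: 40 TB = 320,000,000 Mb; 42950.71 items → 42950 complete.

42950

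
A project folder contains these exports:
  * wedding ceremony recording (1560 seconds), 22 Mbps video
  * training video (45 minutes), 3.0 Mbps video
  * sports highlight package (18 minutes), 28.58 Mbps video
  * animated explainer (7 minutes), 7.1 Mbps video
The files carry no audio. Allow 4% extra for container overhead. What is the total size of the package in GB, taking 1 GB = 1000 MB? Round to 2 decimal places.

9.91 GB

wedding ceremony recording: 22.000 Mbps × 1560 s × 1.04 = 35692.8 Mb
training video: 3.000 Mbps × 2700 s × 1.04 = 8424.0 Mb
sports highlight package: 28.580 Mbps × 1080 s × 1.04 = 32101.1 Mb
animated explainer: 7.100 Mbps × 420 s × 1.04 = 3101.3 Mb
Total: 79319.1 Mb = 9914.9 MB.
= 9.915 GB.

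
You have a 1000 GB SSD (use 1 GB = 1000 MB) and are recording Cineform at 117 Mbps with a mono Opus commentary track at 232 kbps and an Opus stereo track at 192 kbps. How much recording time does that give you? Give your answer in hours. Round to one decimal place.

18.9 hours

Audio total: 232 + 192 = 424 kbps = 0.424 Mbps.
Total bitrate: 117 + 0.424 = 117.424 Mbps.
Capacity: 1000 GB = 8,000,000 Mb.
Recording time: 8,000,000 / 117.424 = 68,129 s ≈ 18.9 hours.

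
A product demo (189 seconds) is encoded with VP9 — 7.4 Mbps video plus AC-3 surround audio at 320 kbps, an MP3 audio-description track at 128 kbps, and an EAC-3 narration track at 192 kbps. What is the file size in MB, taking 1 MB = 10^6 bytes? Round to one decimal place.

189.9 MB

Audio total: 320 + 128 + 192 = 640 kbps = 0.640 Mbps.
Total bitrate: 7.4 + 0.640 = 8.040 Mbps.
Stream data: 8.040 Mbps × 189 s = 1519.6 Mb.
1,520 Mb ÷ 8 = 189.9 MB → 189.9 MB.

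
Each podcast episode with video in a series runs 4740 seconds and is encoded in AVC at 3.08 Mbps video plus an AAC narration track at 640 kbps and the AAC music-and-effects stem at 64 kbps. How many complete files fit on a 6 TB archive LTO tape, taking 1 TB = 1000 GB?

Audio total: 640 + 64 = 704 kbps = 0.704 Mbps.
Total bitrate: 3.784 Mbps.
Per item: 3.784 Mbps × 4740 s = 17,936 Mb = 2,242 MB.
Capacity: 6 TB = 48,000,000 Mb; 2676.16 items → 2676 complete.

2676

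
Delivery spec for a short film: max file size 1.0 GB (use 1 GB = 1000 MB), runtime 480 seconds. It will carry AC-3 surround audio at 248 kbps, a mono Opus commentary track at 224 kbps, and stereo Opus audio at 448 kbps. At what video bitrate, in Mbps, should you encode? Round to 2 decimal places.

Budget: 1.0 GB = 8000.0 Mb.
Total bitrate budget: 8000.0 Mb / 480 s = 16.667 Mbps.
Audio total: 248 + 224 + 448 = 920 kbps = 0.920 Mbps.
Video: 16.667 − 0.920 = 15.747 Mbps.

15.75 Mbps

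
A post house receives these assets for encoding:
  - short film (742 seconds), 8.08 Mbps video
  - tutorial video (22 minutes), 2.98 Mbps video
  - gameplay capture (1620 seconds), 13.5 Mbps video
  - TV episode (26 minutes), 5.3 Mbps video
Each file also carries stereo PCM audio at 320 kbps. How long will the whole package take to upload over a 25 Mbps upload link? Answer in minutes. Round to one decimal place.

27.8 minutes

Audio: 320 kbps = 0.320 Mbps.
short film: 8.400 Mbps × 742 s = 6232.8 Mb
tutorial video: 3.300 Mbps × 1320 s = 4356.0 Mb
gameplay capture: 13.820 Mbps × 1620 s = 22388.4 Mb
TV episode: 5.620 Mbps × 1560 s = 8767.2 Mb
Total: 41744.4 Mb = 5218.1 MB.
At 25 Mbps: 41744.4 / 25 = 1670 s ≈ 27.8 minutes.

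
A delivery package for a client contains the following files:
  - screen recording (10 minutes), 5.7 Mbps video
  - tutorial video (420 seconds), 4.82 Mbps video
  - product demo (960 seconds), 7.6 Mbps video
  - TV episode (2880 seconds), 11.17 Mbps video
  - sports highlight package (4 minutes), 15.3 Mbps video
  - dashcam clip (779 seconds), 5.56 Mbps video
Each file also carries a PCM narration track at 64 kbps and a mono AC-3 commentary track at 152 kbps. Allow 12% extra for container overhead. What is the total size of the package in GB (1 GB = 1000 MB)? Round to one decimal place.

Audio total: 64 + 152 = 216 kbps = 0.216 Mbps.
screen recording: 5.916 Mbps × 600 s × 1.12 = 3975.6 Mb
tutorial video: 5.036 Mbps × 420 s × 1.12 = 2368.9 Mb
product demo: 7.816 Mbps × 960 s × 1.12 = 8403.8 Mb
TV episode: 11.386 Mbps × 2880 s × 1.12 = 36726.7 Mb
sports highlight package: 15.516 Mbps × 240 s × 1.12 = 4170.7 Mb
dashcam clip: 5.776 Mbps × 779 s × 1.12 = 5039.4 Mb
Total: 60685.1 Mb = 7585.6 MB.
= 7.586 GB.

7.6 GB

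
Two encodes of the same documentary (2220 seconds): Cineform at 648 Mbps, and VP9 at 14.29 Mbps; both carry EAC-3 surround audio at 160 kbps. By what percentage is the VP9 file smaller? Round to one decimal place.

97.8%

Audio: 160 kbps = 0.160 Mbps.
Cineform: 648.160 Mbps × 2220 s = 1438915.2 Mb = 167.512 GiB.
VP9: 14.450 Mbps × 2220 s = 32079.0 Mb = 3.734 GiB.
Reduction: (1 − 3.734/167.512) × 100 = 97.77%.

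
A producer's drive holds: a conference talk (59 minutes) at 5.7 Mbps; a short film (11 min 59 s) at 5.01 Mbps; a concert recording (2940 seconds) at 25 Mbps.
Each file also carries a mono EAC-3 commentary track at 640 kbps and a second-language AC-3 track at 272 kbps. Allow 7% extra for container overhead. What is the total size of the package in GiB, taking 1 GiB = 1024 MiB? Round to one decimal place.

Audio total: 640 + 272 = 912 kbps = 0.912 Mbps.
conference talk: 6.612 Mbps × 3540 s × 1.07 = 25044.9 Mb
short film: 5.922 Mbps × 719 s × 1.07 = 4556.0 Mb
concert recording: 25.912 Mbps × 2940 s × 1.07 = 81514.0 Mb
Total: 111114.9 Mb = 13889.4 MB.
= 12.94 GiB.

12.9 GiB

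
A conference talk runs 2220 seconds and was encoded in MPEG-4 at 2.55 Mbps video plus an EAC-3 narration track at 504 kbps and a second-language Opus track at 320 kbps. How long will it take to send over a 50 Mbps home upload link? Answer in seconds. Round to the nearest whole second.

Audio total: 504 + 320 = 824 kbps = 0.824 Mbps.
Total bitrate: 3.374 Mbps.
File: 3.374 Mbps × 2220 s = 7490.3 Mb.
At 50 Mbps: 7490.3 / 50 = 149.8 s ≈ 150 seconds.

150 seconds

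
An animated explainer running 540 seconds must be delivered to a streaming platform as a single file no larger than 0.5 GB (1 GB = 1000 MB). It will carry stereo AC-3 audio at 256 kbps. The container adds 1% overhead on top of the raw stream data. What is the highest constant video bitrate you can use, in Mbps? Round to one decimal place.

Budget: 0.5 GB = 4000.0 Mb.
Stream payload after overhead: 4000.0 / 1.01 = 3960.4 Mb.
Total bitrate budget: 3960.4 Mb / 540 s = 7.334 Mbps.
Audio: 256 kbps = 0.256 Mbps.
Video: 7.334 − 0.256 = 7.078 Mbps.

7.1 Mbps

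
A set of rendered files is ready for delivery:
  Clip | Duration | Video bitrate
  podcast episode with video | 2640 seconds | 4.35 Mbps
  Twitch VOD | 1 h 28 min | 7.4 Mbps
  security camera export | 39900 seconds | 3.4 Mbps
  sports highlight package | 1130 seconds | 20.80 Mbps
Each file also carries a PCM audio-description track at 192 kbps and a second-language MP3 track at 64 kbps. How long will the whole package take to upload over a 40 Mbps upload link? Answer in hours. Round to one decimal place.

Audio total: 192 + 64 = 256 kbps = 0.256 Mbps.
podcast episode with video: 4.606 Mbps × 2640 s = 12159.8 Mb
Twitch VOD: 7.656 Mbps × 5280 s = 40423.7 Mb
security camera export: 3.656 Mbps × 39900 s = 145874.4 Mb
sports highlight package: 21.056 Mbps × 1130 s = 23793.3 Mb
Total: 222251.2 Mb = 27781.4 MB.
At 40 Mbps: 222251.2 / 40 = 5556 s ≈ 1.54 hours.

1.5 hours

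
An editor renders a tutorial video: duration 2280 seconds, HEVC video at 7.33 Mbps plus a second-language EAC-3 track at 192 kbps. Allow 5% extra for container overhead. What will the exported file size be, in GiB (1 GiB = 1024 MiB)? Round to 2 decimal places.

Audio: 192 kbps = 0.192 Mbps.
Total bitrate: 7.33 + 0.192 = 7.522 Mbps.
Stream data: 7.522 Mbps × 2280 s = 17150.2 Mb.
With 5% container overhead: ×1.05.
18,008 Mb = 2,250,958,500 bytes ÷ 1,073,741,824 = 2.096 GiB.

2.10 GiB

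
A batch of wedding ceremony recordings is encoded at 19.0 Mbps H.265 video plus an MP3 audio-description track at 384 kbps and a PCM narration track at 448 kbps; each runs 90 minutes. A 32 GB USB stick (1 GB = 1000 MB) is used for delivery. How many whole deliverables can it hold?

90 min = 5400 s
Audio total: 384 + 448 = 832 kbps = 0.832 Mbps.
Total bitrate: 19.832 Mbps.
Per item: 19.832 Mbps × 5400 s = 107,093 Mb = 13,387 MB.
Capacity: 32 GB = 256,000 Mb; 2.39 items → 2 complete.

2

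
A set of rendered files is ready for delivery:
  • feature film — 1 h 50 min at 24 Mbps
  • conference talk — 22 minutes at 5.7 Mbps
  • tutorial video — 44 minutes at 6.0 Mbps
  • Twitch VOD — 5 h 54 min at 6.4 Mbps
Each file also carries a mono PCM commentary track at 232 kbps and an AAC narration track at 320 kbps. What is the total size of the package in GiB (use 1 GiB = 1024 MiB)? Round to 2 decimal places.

39.03 GiB

Audio total: 232 + 320 = 552 kbps = 0.552 Mbps.
feature film: 24.552 Mbps × 6600 s = 162043.2 Mb
conference talk: 6.252 Mbps × 1320 s = 8252.6 Mb
tutorial video: 6.552 Mbps × 2640 s = 17297.3 Mb
Twitch VOD: 6.952 Mbps × 21240 s = 147660.5 Mb
Total: 335253.6 Mb = 41906.7 MB.
= 39.03 GiB.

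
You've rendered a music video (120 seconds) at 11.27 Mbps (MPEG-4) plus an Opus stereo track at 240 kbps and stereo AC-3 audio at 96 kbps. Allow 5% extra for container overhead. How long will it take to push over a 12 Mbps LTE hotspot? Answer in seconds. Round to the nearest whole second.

Audio total: 240 + 96 = 336 kbps = 0.336 Mbps.
Total bitrate: 11.606 Mbps.
File: 11.606 Mbps × 120 s = 1392.7 Mb.
With 5% container overhead: ×1.05. → 1462.4 Mb.
At 12 Mbps: 1462.4 / 12 = 121.9 s ≈ 122 seconds.

122 seconds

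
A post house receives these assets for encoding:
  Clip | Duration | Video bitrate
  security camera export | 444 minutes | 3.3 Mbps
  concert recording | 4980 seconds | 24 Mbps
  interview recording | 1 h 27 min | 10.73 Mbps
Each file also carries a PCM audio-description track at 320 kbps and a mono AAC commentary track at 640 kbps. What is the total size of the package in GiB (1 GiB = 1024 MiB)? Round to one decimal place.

Audio total: 320 + 640 = 960 kbps = 0.960 Mbps.
security camera export: 4.260 Mbps × 26640 s = 113486.4 Mb
concert recording: 24.960 Mbps × 4980 s = 124300.8 Mb
interview recording: 11.690 Mbps × 5220 s = 61021.8 Mb
Total: 298809.0 Mb = 37351.1 MB.
= 34.79 GiB.

34.8 GiB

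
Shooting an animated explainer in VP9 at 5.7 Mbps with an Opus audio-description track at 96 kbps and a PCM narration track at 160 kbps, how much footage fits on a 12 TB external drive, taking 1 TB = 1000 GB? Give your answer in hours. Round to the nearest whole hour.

4477 hours

Audio total: 96 + 160 = 256 kbps = 0.256 Mbps.
Total bitrate: 5.7 + 0.256 = 5.956 Mbps.
Capacity: 12 TB = 96,000,000 Mb.
Recording time: 96,000,000 / 5.956 = 16,118,200 s ≈ 4,477 hours.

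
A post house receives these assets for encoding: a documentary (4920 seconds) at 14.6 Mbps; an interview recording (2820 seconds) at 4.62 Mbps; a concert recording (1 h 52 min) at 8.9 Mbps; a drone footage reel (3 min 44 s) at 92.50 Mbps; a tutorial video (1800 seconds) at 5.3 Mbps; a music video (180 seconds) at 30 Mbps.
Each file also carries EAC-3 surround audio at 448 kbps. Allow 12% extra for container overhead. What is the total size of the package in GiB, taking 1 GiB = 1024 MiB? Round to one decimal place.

24.5 GiB

Audio: 448 kbps = 0.448 Mbps.
documentary: 15.048 Mbps × 4920 s × 1.12 = 82920.5 Mb
interview recording: 5.068 Mbps × 2820 s × 1.12 = 16006.8 Mb
concert recording: 9.348 Mbps × 6720 s × 1.12 = 70356.8 Mb
drone footage reel: 92.948 Mbps × 224 s × 1.12 = 23318.8 Mb
tutorial video: 5.748 Mbps × 1800 s × 1.12 = 11588.0 Mb
music video: 30.448 Mbps × 180 s × 1.12 = 6138.3 Mb
Total: 210329.1 Mb = 26291.1 MB.
= 24.49 GiB.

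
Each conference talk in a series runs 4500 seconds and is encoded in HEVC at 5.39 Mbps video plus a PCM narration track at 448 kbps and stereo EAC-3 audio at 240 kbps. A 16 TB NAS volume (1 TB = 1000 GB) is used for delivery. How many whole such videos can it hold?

4679

Audio total: 448 + 240 = 688 kbps = 0.688 Mbps.
Total bitrate: 6.078 Mbps.
Per item: 6.078 Mbps × 4500 s = 27,351 Mb = 3,419 MB.
Capacity: 16 TB = 128,000,000 Mb; 4679.90 items → 4679 complete.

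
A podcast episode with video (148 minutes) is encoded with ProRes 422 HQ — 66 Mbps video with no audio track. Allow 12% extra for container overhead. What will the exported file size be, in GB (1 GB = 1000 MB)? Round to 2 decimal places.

148 min = 8880 s
Total bitrate: 66 Mbps.
Stream data: 66.000 Mbps × 8880 s = 586080.0 Mb.
With 12% container overhead: ×1.12.
656,410 Mb ÷ 8 = 82,051 MB → 82.05 GB.

82.05 GB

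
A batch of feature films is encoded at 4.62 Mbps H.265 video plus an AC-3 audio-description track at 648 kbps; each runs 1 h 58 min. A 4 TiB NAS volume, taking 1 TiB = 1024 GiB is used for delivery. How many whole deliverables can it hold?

1 h 58 min = 118 min = 7080 s
Audio: 648 kbps = 0.648 Mbps.
Total bitrate: 5.268 Mbps.
Per item: 5.268 Mbps × 7080 s = 37,297 Mb = 4,662 MB.
Capacity: 4 TiB = 35,184,372 Mb; 943.35 items → 943 complete.

943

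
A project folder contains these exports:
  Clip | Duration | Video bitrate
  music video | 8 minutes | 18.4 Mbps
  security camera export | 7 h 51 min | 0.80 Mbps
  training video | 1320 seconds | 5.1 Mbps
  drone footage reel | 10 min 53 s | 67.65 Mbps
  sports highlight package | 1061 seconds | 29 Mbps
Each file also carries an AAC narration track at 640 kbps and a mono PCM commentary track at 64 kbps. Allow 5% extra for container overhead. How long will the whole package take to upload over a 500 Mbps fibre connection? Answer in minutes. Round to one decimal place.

4.7 minutes

Audio total: 640 + 64 = 704 kbps = 0.704 Mbps.
music video: 19.104 Mbps × 480 s × 1.05 = 9628.4 Mb
security camera export: 1.504 Mbps × 28260 s × 1.05 = 44628.2 Mb
training video: 5.804 Mbps × 1320 s × 1.05 = 8044.3 Mb
drone footage reel: 68.354 Mbps × 653 s × 1.05 = 46866.9 Mb
sports highlight package: 29.704 Mbps × 1061 s × 1.05 = 33091.7 Mb
Total: 142259.6 Mb = 17782.5 MB.
At 500 Mbps: 142259.6 / 500 = 285 s ≈ 4.74 minutes.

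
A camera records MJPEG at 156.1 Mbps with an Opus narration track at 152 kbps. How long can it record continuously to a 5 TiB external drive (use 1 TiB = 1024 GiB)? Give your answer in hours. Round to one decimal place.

Audio: 152 kbps = 0.152 Mbps.
Total bitrate: 156.1 + 0.152 = 156.252 Mbps.
Capacity: 5 TiB = 43,980,465 Mb.
Recording time: 43,980,465 / 156.252 = 281,471 s ≈ 78.2 hours.

78.2 hours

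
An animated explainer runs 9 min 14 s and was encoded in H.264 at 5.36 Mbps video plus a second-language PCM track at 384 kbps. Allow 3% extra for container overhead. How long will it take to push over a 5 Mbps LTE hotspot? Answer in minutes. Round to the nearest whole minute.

11 minutes

9 min 14 s = 554 s
Audio: 384 kbps = 0.384 Mbps.
Total bitrate: 5.744 Mbps.
File: 5.744 Mbps × 554 s = 3182.2 Mb.
With 3% container overhead: ×1.03. → 3277.6 Mb.
At 5 Mbps: 3277.6 / 5 = 655.5 s ≈ 10.9 minutes.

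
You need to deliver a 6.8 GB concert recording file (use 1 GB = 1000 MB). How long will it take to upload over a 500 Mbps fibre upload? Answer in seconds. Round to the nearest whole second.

109 seconds

File: 6.8 GB = 54400.0 Mb.
At 500 Mbps: 54400.0 / 500 = 108.8 s ≈ 109 seconds.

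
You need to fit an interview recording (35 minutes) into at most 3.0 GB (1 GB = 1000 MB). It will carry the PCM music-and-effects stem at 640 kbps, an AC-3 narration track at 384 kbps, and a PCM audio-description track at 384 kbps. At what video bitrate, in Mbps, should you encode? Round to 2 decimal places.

10.02 Mbps

Budget: 3.0 GB = 24000.0 Mb.
35 min = 2100 s
Total bitrate budget: 24000.0 Mb / 2100 s = 11.429 Mbps.
Audio total: 640 + 384 + 384 = 1408 kbps = 1.408 Mbps.
Video: 11.429 − 1.408 = 10.021 Mbps.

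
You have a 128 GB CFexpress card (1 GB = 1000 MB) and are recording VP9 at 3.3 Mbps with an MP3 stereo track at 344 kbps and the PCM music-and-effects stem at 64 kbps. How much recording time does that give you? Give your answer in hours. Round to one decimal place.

76.7 hours

Audio total: 344 + 64 = 408 kbps = 0.408 Mbps.
Total bitrate: 3.3 + 0.408 = 3.708 Mbps.
Capacity: 128 GB = 1,024,000 Mb.
Recording time: 1,024,000 / 3.708 = 276,160 s ≈ 76.7 hours.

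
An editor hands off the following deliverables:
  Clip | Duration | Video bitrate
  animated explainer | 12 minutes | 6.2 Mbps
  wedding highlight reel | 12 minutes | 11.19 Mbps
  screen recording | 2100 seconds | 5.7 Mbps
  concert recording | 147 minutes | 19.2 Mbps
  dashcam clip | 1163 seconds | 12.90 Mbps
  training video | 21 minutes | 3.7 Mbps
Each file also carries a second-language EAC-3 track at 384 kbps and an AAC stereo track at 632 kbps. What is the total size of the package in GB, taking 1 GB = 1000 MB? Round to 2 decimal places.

28.56 GB

Audio total: 384 + 632 = 1016 kbps = 1.016 Mbps.
animated explainer: 7.216 Mbps × 720 s = 5195.5 Mb
wedding highlight reel: 12.206 Mbps × 720 s = 8788.3 Mb
screen recording: 6.716 Mbps × 2100 s = 14103.6 Mb
concert recording: 20.216 Mbps × 8820 s = 178305.1 Mb
dashcam clip: 13.916 Mbps × 1163 s = 16184.3 Mb
training video: 4.716 Mbps × 1260 s = 5942.2 Mb
Total: 228519.0 Mb = 28564.9 MB.
= 28.56 GB.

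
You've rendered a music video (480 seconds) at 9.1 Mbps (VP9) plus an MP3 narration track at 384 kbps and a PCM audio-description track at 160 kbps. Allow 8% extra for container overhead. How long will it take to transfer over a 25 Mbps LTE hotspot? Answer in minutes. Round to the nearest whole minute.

3 minutes

Audio total: 384 + 160 = 544 kbps = 0.544 Mbps.
Total bitrate: 9.644 Mbps.
File: 9.644 Mbps × 480 s = 4629.1 Mb.
With 8% container overhead: ×1.08. → 4999.4 Mb.
At 25 Mbps: 4999.4 / 25 = 200.0 s ≈ 3.33 minutes.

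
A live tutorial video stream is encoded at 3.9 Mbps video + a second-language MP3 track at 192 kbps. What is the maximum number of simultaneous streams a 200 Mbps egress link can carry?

48

Audio: 192 kbps = 0.192 Mbps.
Per-viewer media rate: 4.092 Mbps.
200 Mbps = 200.0 Mbps; 200.0 / 4.092 = 48.88 → 48 viewers.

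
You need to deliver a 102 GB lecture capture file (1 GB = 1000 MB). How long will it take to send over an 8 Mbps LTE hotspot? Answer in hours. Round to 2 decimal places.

28.33 hours

File: 102 GB = 816000.0 Mb.
At 8 Mbps: 816000.0 / 8 = 102000.0 s ≈ 28.3 hours.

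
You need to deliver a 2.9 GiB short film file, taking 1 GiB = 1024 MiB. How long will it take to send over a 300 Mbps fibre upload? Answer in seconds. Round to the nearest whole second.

83 seconds

File: 2.9 GiB = 24910.8 Mb.
At 300 Mbps: 24910.8 / 300 = 83.0 s ≈ 83 seconds.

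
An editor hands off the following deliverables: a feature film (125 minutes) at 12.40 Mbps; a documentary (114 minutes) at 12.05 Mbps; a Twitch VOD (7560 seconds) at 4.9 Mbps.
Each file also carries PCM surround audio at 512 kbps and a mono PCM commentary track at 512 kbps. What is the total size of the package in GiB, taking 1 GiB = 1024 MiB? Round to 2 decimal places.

27.34 GiB

Audio total: 512 + 512 = 1024 kbps = 1.024 Mbps.
feature film: 13.424 Mbps × 7500 s = 100680.0 Mb
documentary: 13.074 Mbps × 6840 s = 89426.2 Mb
Twitch VOD: 5.924 Mbps × 7560 s = 44785.4 Mb
Total: 234891.6 Mb = 29361.5 MB.
= 27.34 GiB.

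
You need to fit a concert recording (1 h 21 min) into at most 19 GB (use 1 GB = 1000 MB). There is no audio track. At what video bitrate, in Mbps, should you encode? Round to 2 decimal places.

Budget: 19 GB = 152000.0 Mb.
1 h 21 min = 81 min = 4860 s
Total bitrate budget: 152000.0 Mb / 4860 s = 31.276 Mbps.

31.28 Mbps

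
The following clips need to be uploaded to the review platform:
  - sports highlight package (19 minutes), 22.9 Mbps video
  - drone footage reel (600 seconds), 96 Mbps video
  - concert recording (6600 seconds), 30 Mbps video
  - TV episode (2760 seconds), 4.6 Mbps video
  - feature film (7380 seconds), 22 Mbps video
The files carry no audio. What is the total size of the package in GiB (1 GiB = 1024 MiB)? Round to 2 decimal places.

53.17 GiB

sports highlight package: 22.900 Mbps × 1140 s = 26106.0 Mb
drone footage reel: 96.000 Mbps × 600 s = 57600.0 Mb
concert recording: 30.000 Mbps × 6600 s = 198000.0 Mb
TV episode: 4.600 Mbps × 2760 s = 12696.0 Mb
feature film: 22.000 Mbps × 7380 s = 162360.0 Mb
Total: 456762.0 Mb = 57095.2 MB.
= 53.17 GiB.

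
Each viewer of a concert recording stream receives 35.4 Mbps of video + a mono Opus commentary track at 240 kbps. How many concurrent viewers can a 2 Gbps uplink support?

56

Audio: 240 kbps = 0.240 Mbps.
Per-viewer media rate: 35.640 Mbps.
2 Gbps = 2,000 Mbps; 2,000 / 35.640 = 56.12 → 56 viewers.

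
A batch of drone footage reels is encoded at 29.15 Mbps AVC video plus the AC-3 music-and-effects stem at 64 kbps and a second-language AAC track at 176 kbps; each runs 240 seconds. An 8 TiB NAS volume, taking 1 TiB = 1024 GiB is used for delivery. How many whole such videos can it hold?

Audio total: 64 + 176 = 240 kbps = 0.240 Mbps.
Total bitrate: 29.390 Mbps.
Per item: 29.390 Mbps × 240 s = 7,054 Mb = 881.7 MB.
Capacity: 8 TiB = 70,368,744 Mb; 9976.29 items → 9976 complete.

9976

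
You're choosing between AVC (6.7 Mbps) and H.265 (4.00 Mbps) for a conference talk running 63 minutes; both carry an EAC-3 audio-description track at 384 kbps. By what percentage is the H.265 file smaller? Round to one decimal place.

38.1%

63 min = 3780 s
Audio: 384 kbps = 0.384 Mbps.
AVC: 7.084 Mbps × 3780 s = 26777.5 Mb = 3.117 GiB.
H.265: 4.384 Mbps × 3780 s = 16571.5 Mb = 1.929 GiB.
Reduction: (1 − 1.929/3.117) × 100 = 38.11%.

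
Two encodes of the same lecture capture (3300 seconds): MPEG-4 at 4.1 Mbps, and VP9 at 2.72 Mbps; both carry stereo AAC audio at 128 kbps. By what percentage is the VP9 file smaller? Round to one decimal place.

Audio: 128 kbps = 0.128 Mbps.
MPEG-4: 4.228 Mbps × 3300 s = 13952.4 Mb = 1.744 GB.
VP9: 2.848 Mbps × 3300 s = 9398.4 Mb = 1.175 GB.
Reduction: (1 − 1.175/1.744) × 100 = 32.64%.

32.6%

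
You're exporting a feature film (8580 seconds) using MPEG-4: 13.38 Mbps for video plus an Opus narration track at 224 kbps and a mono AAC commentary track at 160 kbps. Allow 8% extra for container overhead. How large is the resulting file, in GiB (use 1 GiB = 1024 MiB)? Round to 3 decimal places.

14.848 GiB

Audio total: 224 + 160 = 384 kbps = 0.384 Mbps.
Total bitrate: 13.38 + 0.384 = 13.764 Mbps.
Stream data: 13.764 Mbps × 8580 s = 118095.1 Mb.
With 8% container overhead: ×1.08.
127,543 Mb = 15,942,841,200 bytes ÷ 1,073,741,824 = 14.85 GiB.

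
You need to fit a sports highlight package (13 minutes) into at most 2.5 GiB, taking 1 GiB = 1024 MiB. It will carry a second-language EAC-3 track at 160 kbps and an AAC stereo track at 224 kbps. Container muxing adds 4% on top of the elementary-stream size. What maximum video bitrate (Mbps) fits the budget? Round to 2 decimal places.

Budget: 2.5 GiB = 21474.8 Mb.
Stream payload after overhead: 21474.8 / 1.04 = 20648.9 Mb.
13 min = 780 s
Total bitrate budget: 20648.9 Mb / 780 s = 26.473 Mbps.
Audio total: 160 + 224 = 384 kbps = 0.384 Mbps.
Video: 26.473 − 0.384 = 26.089 Mbps.

26.09 Mbps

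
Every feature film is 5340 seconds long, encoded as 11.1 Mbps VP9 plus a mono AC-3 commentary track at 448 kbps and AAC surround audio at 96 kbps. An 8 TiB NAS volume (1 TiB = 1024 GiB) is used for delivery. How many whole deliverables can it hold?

1131

Audio total: 448 + 96 = 544 kbps = 0.544 Mbps.
Total bitrate: 11.644 Mbps.
Per item: 11.644 Mbps × 5340 s = 62,179 Mb = 7,772 MB.
Capacity: 8 TiB = 70,368,744 Mb; 1131.71 items → 1131 complete.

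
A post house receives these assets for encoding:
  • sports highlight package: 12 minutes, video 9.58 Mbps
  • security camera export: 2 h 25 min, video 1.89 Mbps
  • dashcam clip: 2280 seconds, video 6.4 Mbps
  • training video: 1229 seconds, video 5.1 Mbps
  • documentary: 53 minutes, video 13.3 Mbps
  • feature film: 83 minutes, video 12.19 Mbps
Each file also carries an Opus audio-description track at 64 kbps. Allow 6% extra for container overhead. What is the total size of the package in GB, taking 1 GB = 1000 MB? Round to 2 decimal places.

19.68 GB

Audio: 64 kbps = 0.064 Mbps.
sports highlight package: 9.644 Mbps × 720 s × 1.06 = 7360.3 Mb
security camera export: 1.954 Mbps × 8700 s × 1.06 = 18019.8 Mb
dashcam clip: 6.464 Mbps × 2280 s × 1.06 = 15622.2 Mb
training video: 5.164 Mbps × 1229 s × 1.06 = 6727.3 Mb
documentary: 13.364 Mbps × 3180 s × 1.06 = 45047.4 Mb
feature film: 12.254 Mbps × 4980 s × 1.06 = 64686.4 Mb
Total: 157463.4 Mb = 19682.9 MB.
= 19.68 GB.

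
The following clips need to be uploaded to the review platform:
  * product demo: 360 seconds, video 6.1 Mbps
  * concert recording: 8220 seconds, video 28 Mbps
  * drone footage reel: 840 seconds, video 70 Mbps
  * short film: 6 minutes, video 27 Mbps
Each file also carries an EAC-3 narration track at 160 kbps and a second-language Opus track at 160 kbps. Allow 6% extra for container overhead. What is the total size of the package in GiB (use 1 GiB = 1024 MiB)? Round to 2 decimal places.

37.51 GiB

Audio total: 160 + 160 = 320 kbps = 0.320 Mbps.
product demo: 6.420 Mbps × 360 s × 1.06 = 2449.9 Mb
concert recording: 28.320 Mbps × 8220 s × 1.06 = 246757.8 Mb
drone footage reel: 70.320 Mbps × 840 s × 1.06 = 62612.9 Mb
short film: 27.320 Mbps × 360 s × 1.06 = 10425.3 Mb
Total: 322245.9 Mb = 40280.7 MB.
= 37.51 GiB.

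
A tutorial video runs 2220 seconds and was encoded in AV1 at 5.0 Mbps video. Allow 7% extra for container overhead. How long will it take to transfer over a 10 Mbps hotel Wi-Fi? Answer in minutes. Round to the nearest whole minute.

File: 5.000 Mbps × 2220 s = 11100.0 Mb.
With 7% container overhead: ×1.07. → 11877.0 Mb.
At 10 Mbps: 11877.0 / 10 = 1187.7 s ≈ 19.8 minutes.

20 minutes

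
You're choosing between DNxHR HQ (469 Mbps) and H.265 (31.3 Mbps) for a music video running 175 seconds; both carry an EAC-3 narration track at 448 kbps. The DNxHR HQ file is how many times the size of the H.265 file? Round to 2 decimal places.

14.79

Audio: 448 kbps = 0.448 Mbps.
DNxHR HQ: 469.448 Mbps × 175 s = 82153.4 Mb = 10.269 GB.
H.265: 31.748 Mbps × 175 s = 5555.9 Mb = 0.694 GB.
Ratio: 10.269 / 0.694 = 14.787.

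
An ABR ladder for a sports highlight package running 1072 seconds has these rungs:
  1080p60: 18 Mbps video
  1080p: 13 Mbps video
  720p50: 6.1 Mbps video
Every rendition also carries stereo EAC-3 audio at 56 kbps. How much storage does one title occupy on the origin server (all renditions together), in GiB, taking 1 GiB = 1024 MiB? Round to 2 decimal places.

Audio: 56 kbps = 0.056 Mbps.
Sum of rendition bitrates: (18+0.056) + (13+0.056) + (6.1+0.056) = 37.268 Mbps.
× 1072 s = 39,951 Mb = 4,994 MB = 4.651 GiB.

4.65 GiB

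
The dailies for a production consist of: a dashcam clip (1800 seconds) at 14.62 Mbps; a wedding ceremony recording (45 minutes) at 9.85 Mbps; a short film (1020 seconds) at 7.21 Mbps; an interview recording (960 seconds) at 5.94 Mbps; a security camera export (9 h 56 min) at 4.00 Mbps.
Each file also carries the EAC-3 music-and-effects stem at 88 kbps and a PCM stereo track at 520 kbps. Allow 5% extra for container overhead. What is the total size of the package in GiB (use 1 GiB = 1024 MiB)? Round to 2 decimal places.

Audio total: 88 + 520 = 608 kbps = 0.608 Mbps.
dashcam clip: 15.228 Mbps × 1800 s × 1.05 = 28780.9 Mb
wedding ceremony recording: 10.458 Mbps × 2700 s × 1.05 = 29648.4 Mb
short film: 7.818 Mbps × 1020 s × 1.05 = 8373.1 Mb
interview recording: 6.548 Mbps × 960 s × 1.05 = 6600.4 Mb
security camera export: 4.608 Mbps × 35760 s × 1.05 = 173021.2 Mb
Total: 246424.0 Mb = 30803.0 MB.
= 28.69 GiB.

28.69 GiB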